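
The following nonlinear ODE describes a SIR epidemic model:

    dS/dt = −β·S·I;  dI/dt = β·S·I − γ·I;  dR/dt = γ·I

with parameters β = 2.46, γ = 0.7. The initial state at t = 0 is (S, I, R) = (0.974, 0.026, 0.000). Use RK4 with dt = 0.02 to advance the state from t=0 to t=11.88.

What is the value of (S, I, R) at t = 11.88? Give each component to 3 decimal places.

(S, I, R) = (0.033, 0.002, 0.965)

t=0.000: state=(0.974, 0.026, 0.000)
step 1 (dt=0.02): k1=(-0.062, 0.044, 0.018), k2=(-0.063, 0.045, 0.019), k3=(-0.063, 0.045, 0.019), k4=(-0.064, 0.046, 0.019); state += dt/6·(k1+2k2+2k3+k4)
t=0.020: state=(0.973, 0.027, 0.000)
t=0.040: state=(0.971, 0.028, 0.001)
t=0.060: state=(0.970, 0.029, 0.001)
continuing one RK4 step at a time; state shown every 25 steps (Δt=0.5):
t=0.500: state=(0.927, 0.059, 0.014)
t=1.000: state=(0.831, 0.124, 0.045)
t=1.500: state=(0.674, 0.221, 0.105)
t=2.000: state=(0.482, 0.318, 0.200)
t=2.500: state=(0.315, 0.364, 0.321)
t=3.000: state=(0.202, 0.350, 0.448)
t=3.500: state=(0.135, 0.303, 0.562)
t=4.000: state=(0.096, 0.245, 0.658)
t=4.500: state=(0.074, 0.192, 0.735)
t=5.000: state=(0.060, 0.147, 0.794)
t=5.500: state=(0.051, 0.111, 0.838)
t=6.000: state=(0.045, 0.083, 0.872)
t=6.500: state=(0.042, 0.061, 0.897)
t=7.000: state=(0.039, 0.045, 0.915)
t=7.500: state=(0.037, 0.034, 0.929)
t=8.000: state=(0.036, 0.025, 0.939)
t=8.500: state=(0.035, 0.018, 0.947)
t=9.000: state=(0.034, 0.013, 0.952)
t=9.500: state=(0.034, 0.010, 0.956)
t=10.000: state=(0.033, 0.007, 0.959)
t=10.500: state=(0.033, 0.005, 0.961)
t=11.000: state=(0.033, 0.004, 0.963)
t=11.500: state=(0.033, 0.003, 0.964)
t=11.880: state=(0.033, 0.002, 0.965)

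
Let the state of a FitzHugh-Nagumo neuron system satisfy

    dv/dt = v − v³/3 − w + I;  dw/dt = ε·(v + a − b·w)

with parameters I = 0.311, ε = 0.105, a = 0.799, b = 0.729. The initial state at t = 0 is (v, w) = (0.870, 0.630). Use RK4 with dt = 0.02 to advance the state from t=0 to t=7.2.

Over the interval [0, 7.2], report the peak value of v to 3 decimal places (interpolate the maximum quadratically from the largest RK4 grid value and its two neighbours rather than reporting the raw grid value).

max v = 1.235

t=0.000: state=(0.870, 0.630)
step 1 (dt=0.02): k1=(0.331, 0.127), k2=(0.331, 0.127), k3=(0.331, 0.127), k4=(0.331, 0.128); state += dt/6·(k1+2k2+2k3+k4)
t=0.020: state=(0.877, 0.633)
t=0.040: state=(0.883, 0.635)
t=0.060: state=(0.890, 0.638)
continuing one RK4 step at a time; state shown every 25 steps (Δt=0.5):
t=0.500: state=(1.025, 0.696)
t=1.000: state=(1.144, 0.768)
t=1.500: state=(1.213, 0.841)
t=2.000: state=(1.235, 0.914)
t=2.500: state=(1.221, 0.984)
t=3.000: state=(1.179, 1.050)
t=3.500: state=(1.116, 1.111)
t=4.000: state=(1.032, 1.166)
t=4.500: state=(0.925, 1.214)
t=5.000: state=(0.787, 1.253)
t=5.500: state=(0.599, 1.283)
t=6.000: state=(0.324, 1.301)
t=6.500: state=(-0.110, 1.299)
t=7.000: state=(-0.791, 1.269)
t=7.200: state=(-1.112, 1.247)
largest grid value and its neighbours: v(2.020)=1.23498, v(2.040)=1.23499, v(2.060)=1.23494
parabola through these three points peaks at t≈2.032 with v≈1.23499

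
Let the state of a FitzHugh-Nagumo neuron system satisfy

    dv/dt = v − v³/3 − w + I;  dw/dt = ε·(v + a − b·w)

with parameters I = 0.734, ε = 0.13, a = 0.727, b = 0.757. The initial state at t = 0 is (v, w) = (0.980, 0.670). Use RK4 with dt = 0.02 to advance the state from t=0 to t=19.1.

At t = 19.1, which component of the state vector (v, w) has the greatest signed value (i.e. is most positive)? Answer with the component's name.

t=0.000: state=(0.980, 0.670)
step 1 (dt=0.02): k1=(0.730, 0.156), k2=(0.729, 0.157), k3=(0.729, 0.157), k4=(0.728, 0.158); state += dt/6·(k1+2k2+2k3+k4)
t=0.020: state=(0.995, 0.673)
t=0.040: state=(1.009, 0.676)
t=0.060: state=(1.024, 0.680)
continuing one RK4 step at a time; state shown every 50 steps (Δt=1):
t=1.000: state=(1.503, 0.857)
t=2.000: state=(1.570, 1.060)
t=3.000: state=(1.484, 1.240)
t=4.000: state=(1.360, 1.390)
t=5.000: state=(1.215, 1.509)
t=6.000: state=(1.039, 1.598)
t=7.000: state=(0.802, 1.652)
t=8.000: state=(0.410, 1.665)
t=9.000: state=(-0.461, 1.603)
t=10.000: state=(-1.721, 1.399)
t=11.000: state=(-1.917, 1.126)
t=12.000: state=(-1.840, 0.877)
t=13.000: state=(-1.745, 0.663)
t=14.000: state=(-1.648, 0.481)
t=15.000: state=(-1.551, 0.328)
t=16.000: state=(-1.452, 0.202)
t=17.000: state=(-1.349, 0.099)
t=18.000: state=(-1.242, 0.020)
t=19.000: state=(-1.126, -0.039)
t=19.100: state=(-1.113, -0.043)
compare at T: v=-1.113, w=-0.043

largest component: w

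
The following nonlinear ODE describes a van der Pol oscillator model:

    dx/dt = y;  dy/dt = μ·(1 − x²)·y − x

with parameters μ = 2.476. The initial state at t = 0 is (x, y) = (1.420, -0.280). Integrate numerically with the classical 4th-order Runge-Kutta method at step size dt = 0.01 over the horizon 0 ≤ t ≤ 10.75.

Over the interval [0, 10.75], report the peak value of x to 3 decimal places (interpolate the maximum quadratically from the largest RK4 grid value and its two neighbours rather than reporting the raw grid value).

t=0.000: state=(1.420, -0.280)
step 1 (dt=0.01): k1=(-0.280, -0.715), k2=(-0.284, -0.708), k3=(-0.284, -0.708), k4=(-0.287, -0.700); state += dt/6·(k1+2k2+2k3+k4)
t=0.010: state=(1.417, -0.287)
t=0.020: state=(1.414, -0.294)
t=0.030: state=(1.411, -0.301)
continuing one RK4 step at a time; state shown every 50 steps (Δt=0.5):
t=0.500: state=(1.208, -0.559)
t=1.000: state=(0.831, -1.031)
t=1.500: state=(-0.048, -2.967)
t=2.000: state=(-1.838, -1.780)
t=2.500: state=(-1.990, 0.215)
t=3.000: state=(-1.858, 0.292)
t=3.500: state=(-1.700, 0.339)
t=4.000: state=(-1.514, 0.413)
t=4.500: state=(-1.277, 0.554)
t=5.000: state=(-0.926, 0.918)
t=5.500: state=(-0.191, 2.397)
t=6.000: state=(1.635, 2.972)
t=6.500: state=(2.010, -0.166)
t=7.000: state=(1.886, -0.285)
t=7.500: state=(1.733, -0.329)
t=8.000: state=(1.553, -0.395)
t=8.500: state=(1.329, -0.517)
t=9.000: state=(1.010, -0.810)
t=9.500: state=(0.399, -1.899)
t=10.000: state=(-1.285, -4.104)
t=10.500: state=(-2.021, 0.057)
t=10.750: state=(-1.978, 0.237)
largest grid value and its neighbours: x(6.360)=2.02216, x(6.370)=2.02228, x(6.380)=2.02219
parabola through these three points peaks at t≈6.371 with x≈2.02228

max x = 2.022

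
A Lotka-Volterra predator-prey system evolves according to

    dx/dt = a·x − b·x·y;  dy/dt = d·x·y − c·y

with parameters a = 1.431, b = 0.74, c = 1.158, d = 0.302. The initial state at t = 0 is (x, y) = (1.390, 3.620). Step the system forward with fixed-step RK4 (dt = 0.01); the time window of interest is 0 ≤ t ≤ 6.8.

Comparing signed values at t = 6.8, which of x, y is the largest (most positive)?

largest component: x

t=0.000: state=(1.390, 3.620)
step 1 (dt=0.01): k1=(-1.734, -2.672), k2=(-1.710, -2.672), k3=(-1.710, -2.672), k4=(-1.686, -2.671); state += dt/6·(k1+2k2+2k3+k4)
t=0.010: state=(1.373, 3.593)
t=0.020: state=(1.356, 3.567)
t=0.030: state=(1.340, 3.540)
continuing one RK4 step at a time; state shown every 25 steps (Δt=0.25):
t=0.250: state=(1.081, 2.971)
t=0.500: state=(0.942, 2.399)
t=0.750: state=(0.905, 1.925)
t=1.000: state=(0.940, 1.544)
t=1.250: state=(1.040, 1.245)
t=1.500: state=(1.208, 1.014)
t=1.750: state=(1.456, 0.839)
t=2.000: state=(1.806, 0.710)
t=2.250: state=(2.285, 0.620)
t=2.500: state=(2.930, 0.564)
t=2.750: state=(3.785, 0.544)
t=3.000: state=(4.889, 0.564)
t=3.250: state=(6.261, 0.642)
t=3.500: state=(7.839, 0.817)
t=3.750: state=(9.360, 1.174)
t=4.000: state=(10.182, 1.851)
t=4.250: state=(9.403, 2.937)
t=4.500: state=(6.979, 4.109)
t=4.750: state=(4.363, 4.703)
t=5.000: state=(2.625, 4.555)
t=5.250: state=(1.696, 3.999)
t=5.500: state=(1.230, 3.337)
t=5.750: state=(1.006, 2.715)
t=6.000: state=(0.916, 2.184)
t=6.250: state=(0.912, 1.751)
t=6.500: state=(0.975, 1.407)
t=6.750: state=(1.103, 1.139)
t=6.800: state=(1.137, 1.093)
compare at T: x=1.137, y=1.093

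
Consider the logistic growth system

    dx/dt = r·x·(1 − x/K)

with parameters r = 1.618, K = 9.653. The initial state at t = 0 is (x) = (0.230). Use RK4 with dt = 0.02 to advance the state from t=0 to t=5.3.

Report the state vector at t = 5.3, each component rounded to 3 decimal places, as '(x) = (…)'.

t=0.000: state=(0.230)
step 1 (dt=0.02): k1=(0.363), k2=(0.369), k3=(0.369), k4=(0.375); state += dt/6·(k1+2k2+2k3+k4)
t=0.020: state=(0.237)
t=0.040: state=(0.245)
t=0.060: state=(0.253)
continuing one RK4 step at a time; state shown every 10 steps (Δt=0.2):
t=0.200: state=(0.315)
t=0.400: state=(0.430)
t=0.600: state=(0.584)
t=0.800: state=(0.789)
t=1.000: state=(1.058)
t=1.200: state=(1.403)
t=1.400: state=(1.838)
t=1.600: state=(2.368)
t=1.800: state=(2.992)
t=2.000: state=(3.697)
t=2.200: state=(4.457)
t=2.400: state=(5.237)
t=2.600: state=(5.995)
t=2.800: state=(6.696)
t=3.000: state=(7.316)
t=3.200: state=(7.841)
t=3.400: state=(8.270)
t=3.600: state=(8.611)
t=3.800: state=(8.876)
t=4.000: state=(9.078)
t=4.200: state=(9.230)
t=4.400: state=(9.343)
t=4.600: state=(9.427)
t=4.800: state=(9.488)
t=5.000: state=(9.533)
t=5.200: state=(9.566)
t=5.300: state=(9.579)

(x) = (9.579)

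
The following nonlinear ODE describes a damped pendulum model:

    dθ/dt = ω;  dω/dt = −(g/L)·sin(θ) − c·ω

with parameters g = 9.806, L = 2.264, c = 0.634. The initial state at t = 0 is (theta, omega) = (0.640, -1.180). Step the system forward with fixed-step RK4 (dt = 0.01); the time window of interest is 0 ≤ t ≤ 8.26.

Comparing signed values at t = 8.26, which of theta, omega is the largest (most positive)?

largest component: omega

t=0.000: state=(0.640, -1.180)
step 1 (dt=0.01): k1=(-1.180, -1.838), k2=(-1.189, -1.812), k3=(-1.189, -1.812), k4=(-1.198, -1.786); state += dt/6·(k1+2k2+2k3+k4)
t=0.010: state=(0.628, -1.198)
t=0.020: state=(0.616, -1.216)
t=0.030: state=(0.604, -1.233)
continuing one RK4 step at a time; state shown every 50 steps (Δt=0.5):
t=0.500: state=(-0.058, -1.361)
t=1.000: state=(-0.518, -0.373)
t=1.500: state=(-0.430, 0.641)
t=2.000: state=(-0.013, 0.868)
t=2.500: state=(0.302, 0.307)
t=3.000: state=(0.279, -0.356)
t=3.500: state=(0.028, -0.544)
t=4.000: state=(-0.178, -0.223)
t=4.500: state=(-0.178, 0.199)
t=5.000: state=(-0.028, 0.339)
t=5.500: state=(0.105, 0.154)
t=6.000: state=(0.113, -0.110)
t=6.500: state=(0.023, -0.210)
t=7.000: state=(-0.062, -0.105)
t=7.500: state=(-0.071, 0.061)
t=8.000: state=(-0.018, 0.130)
t=8.260: state=(0.014, 0.111)
compare at T: theta=0.014, omega=0.111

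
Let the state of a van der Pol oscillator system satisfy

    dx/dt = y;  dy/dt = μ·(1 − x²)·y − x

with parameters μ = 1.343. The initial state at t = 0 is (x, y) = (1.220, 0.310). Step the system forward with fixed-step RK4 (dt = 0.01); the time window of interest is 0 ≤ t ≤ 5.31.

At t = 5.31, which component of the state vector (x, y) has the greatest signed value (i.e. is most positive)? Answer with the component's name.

largest component: y

t=0.000: state=(1.220, 0.310)
step 1 (dt=0.01): k1=(0.310, -1.423), k2=(0.303, -1.422), k3=(0.303, -1.422), k4=(0.296, -1.420); state += dt/6·(k1+2k2+2k3+k4)
t=0.010: state=(1.223, 0.296)
t=0.020: state=(1.226, 0.282)
t=0.030: state=(1.229, 0.267)
continuing one RK4 step at a time; state shown every 20 steps (Δt=0.2):
t=0.200: state=(1.254, 0.037)
t=0.400: state=(1.237, -0.200)
t=0.600: state=(1.176, -0.405)
t=0.800: state=(1.076, -0.595)
t=1.000: state=(0.938, -0.794)
t=1.200: state=(0.756, -1.032)
t=1.400: state=(0.520, -1.347)
t=1.600: state=(0.210, -1.780)
t=1.800: state=(-0.200, -2.325)
t=2.000: state=(-0.715, -2.766)
t=2.200: state=(-1.263, -2.566)
t=2.400: state=(-1.686, -1.591)
t=2.600: state=(-1.899, -0.595)
t=2.800: state=(-1.953, -0.011)
t=3.000: state=(-1.924, 0.269)
t=3.200: state=(-1.855, 0.409)
t=3.400: state=(-1.764, 0.494)
t=3.600: state=(-1.659, 0.562)
t=3.800: state=(-1.539, 0.633)
t=4.000: state=(-1.405, 0.716)
t=4.200: state=(-1.251, 0.824)
t=4.400: state=(-1.072, 0.973)
t=4.600: state=(-0.858, 1.185)
t=4.800: state=(-0.591, 1.499)
t=5.000: state=(-0.248, 1.959)
t=5.200: state=(0.202, 2.560)
t=5.310: state=(0.502, 2.871)
compare at T: x=0.502, y=2.871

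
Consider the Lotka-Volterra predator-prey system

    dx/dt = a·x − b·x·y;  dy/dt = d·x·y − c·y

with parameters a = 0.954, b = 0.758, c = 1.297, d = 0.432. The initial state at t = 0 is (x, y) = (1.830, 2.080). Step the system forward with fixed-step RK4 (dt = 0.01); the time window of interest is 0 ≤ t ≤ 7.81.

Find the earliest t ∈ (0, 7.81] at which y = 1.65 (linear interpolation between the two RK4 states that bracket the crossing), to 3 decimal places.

t=0.000: state=(1.830, 2.080)
step 1 (dt=0.01): k1=(-1.139, -1.053), k2=(-1.129, -1.056), k3=(-1.129, -1.056), k4=(-1.118, -1.058); state += dt/6·(k1+2k2+2k3+k4)
t=0.010: state=(1.819, 2.069)
t=0.020: state=(1.808, 2.059)
t=0.030: state=(1.797, 2.048)
t=0.390: state=(1.528, 1.658)
next step: t=0.400: state=(1.523, 1.648) — y has crossed 1.65
linear interpolation between t=0.390 (1.65817) and t=0.400 (1.64762) → t≈0.398

t = 0.398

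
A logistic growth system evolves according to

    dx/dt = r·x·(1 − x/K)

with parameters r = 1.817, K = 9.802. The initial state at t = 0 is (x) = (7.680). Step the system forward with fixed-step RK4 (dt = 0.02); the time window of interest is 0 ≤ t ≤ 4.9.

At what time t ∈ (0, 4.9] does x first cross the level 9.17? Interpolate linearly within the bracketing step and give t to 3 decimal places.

t=0.000: state=(7.680)
step 1 (dt=0.02): k1=(3.021), k2=(2.990), k3=(2.990), k4=(2.959); state += dt/6·(k1+2k2+2k3+k4)
t=0.020: state=(7.740)
t=0.040: state=(7.798)
t=0.060: state=(7.856)
continuing one RK4 step at a time; state shown every 10 steps (Δt=0.2):
t=0.200: state=(8.222)
t=0.400: state=(8.647)
t=0.600: state=(8.969)
t=0.760: state=(9.165)
next step: t=0.780: state=(9.187) — x has crossed 9.17
linear interpolation between t=0.760 (9.16548) and t=0.780 (9.18677) → t≈0.764

t = 0.764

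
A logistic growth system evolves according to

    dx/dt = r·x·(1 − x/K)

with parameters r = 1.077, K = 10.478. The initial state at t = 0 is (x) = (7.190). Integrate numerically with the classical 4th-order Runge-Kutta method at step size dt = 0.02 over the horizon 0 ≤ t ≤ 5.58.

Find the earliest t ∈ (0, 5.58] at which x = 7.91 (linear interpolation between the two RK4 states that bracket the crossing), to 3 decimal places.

t=0.000: state=(7.190)
step 1 (dt=0.02): k1=(2.430), k2=(2.420), k3=(2.420), k4=(2.410); state += dt/6·(k1+2k2+2k3+k4)
t=0.020: state=(7.238)
t=0.040: state=(7.286)
t=0.060: state=(7.334)
continuing one RK4 step at a time; state shown every 10 steps (Δt=0.2):
t=0.200: state=(7.656)
t=0.300: state=(7.872)
next step: t=0.320: state=(7.914) — x has crossed 7.91
linear interpolation between t=0.300 (7.87203) and t=0.320 (7.91397) → t≈0.318

t = 0.318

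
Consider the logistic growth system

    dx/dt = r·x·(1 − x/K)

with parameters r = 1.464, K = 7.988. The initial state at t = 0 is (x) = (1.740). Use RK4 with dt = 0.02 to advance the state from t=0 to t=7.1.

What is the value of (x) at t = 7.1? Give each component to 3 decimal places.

t=0.000: state=(1.740)
step 1 (dt=0.02): k1=(1.992), k2=(2.009), k3=(2.009), k4=(2.025); state += dt/6·(k1+2k2+2k3+k4)
t=0.020: state=(1.780)
t=0.040: state=(1.821)
t=0.060: state=(1.863)
continuing one RK4 step at a time; state shown every 25 steps (Δt=0.5):
t=0.500: state=(2.929)
t=1.000: state=(4.364)
t=1.500: state=(5.708)
t=2.000: state=(6.701)
t=2.500: state=(7.312)
t=3.000: state=(7.648)
t=3.500: state=(7.821)
t=4.000: state=(7.907)
t=4.500: state=(7.949)
t=5.000: state=(7.969)
t=5.500: state=(7.979)
t=6.000: state=(7.984)
t=6.500: state=(7.986)
t=7.000: state=(7.987)
t=7.100: state=(7.987)

(x) = (7.987)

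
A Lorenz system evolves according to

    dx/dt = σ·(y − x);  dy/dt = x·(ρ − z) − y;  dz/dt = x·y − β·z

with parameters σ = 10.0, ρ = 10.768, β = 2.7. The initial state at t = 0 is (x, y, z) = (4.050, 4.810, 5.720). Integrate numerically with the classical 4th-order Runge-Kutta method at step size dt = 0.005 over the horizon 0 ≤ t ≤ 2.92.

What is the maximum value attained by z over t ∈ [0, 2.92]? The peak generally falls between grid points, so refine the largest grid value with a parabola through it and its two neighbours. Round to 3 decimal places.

t=0.000: state=(4.050, 4.810, 5.720)
step 1 (dt=0.005): k1=(7.600, 15.634, 4.036), k2=(7.801, 15.650, 4.260), k3=(7.796, 15.650, 4.261), k4=(7.993, 15.666, 4.486); state += dt/6·(k1+2k2+2k3+k4)
t=0.005: state=(4.089, 4.888, 5.741)
t=0.010: state=(4.130, 4.967, 5.765)
t=0.015: state=(4.173, 5.045, 5.791)
continuing one RK4 step at a time; state shown every 20 steps (Δt=0.1):
t=0.100: state=(5.107, 6.367, 6.629)
t=0.200: state=(6.365, 7.497, 8.629)
t=0.300: state=(7.103, 7.330, 11.099)
t=0.400: state=(6.736, 5.832, 12.539)
t=0.500: state=(5.552, 4.245, 12.258)
t=0.600: state=(4.378, 3.416, 10.975)
t=0.700: state=(3.694, 3.287, 9.529)
t=0.800: state=(3.537, 3.610, 8.346)
t=0.900: state=(3.804, 4.250, 7.625)
t=1.000: state=(4.395, 5.112, 7.505)
t=1.100: state=(5.182, 6.001, 8.084)
t=1.200: state=(5.930, 6.546, 9.276)
t=1.300: state=(6.301, 6.386, 10.610)
t=1.400: state=(6.085, 5.598, 11.384)
t=1.500: state=(5.443, 4.717, 11.284)
t=1.600: state=(4.762, 4.174, 10.572)
t=1.700: state=(4.325, 4.052, 9.682)
t=1.800: state=(4.217, 4.267, 8.930)
t=1.900: state=(4.404, 4.714, 8.505)
t=2.000: state=(4.803, 5.270, 8.510)
t=2.100: state=(5.287, 5.759, 8.953)
t=2.200: state=(5.683, 5.971, 9.684)
t=2.300: state=(5.819, 5.792, 10.386)
t=2.400: state=(5.641, 5.333, 10.733)
t=2.500: state=(5.265, 4.855, 10.620)
t=2.600: state=(4.885, 4.562, 10.183)
t=2.700: state=(4.651, 4.513, 9.653)
t=2.800: state=(4.614, 4.676, 9.222)
t=2.900: state=(4.759, 4.975, 9.018)
t=2.920: state=(4.804, 5.043, 9.010)
largest grid value and its neighbours: z(0.425)=12.61750, z(0.430)=12.61980, z(0.435)=12.61784
parabola through these three points peaks at t≈0.430 with z≈12.61980

max z = 12.620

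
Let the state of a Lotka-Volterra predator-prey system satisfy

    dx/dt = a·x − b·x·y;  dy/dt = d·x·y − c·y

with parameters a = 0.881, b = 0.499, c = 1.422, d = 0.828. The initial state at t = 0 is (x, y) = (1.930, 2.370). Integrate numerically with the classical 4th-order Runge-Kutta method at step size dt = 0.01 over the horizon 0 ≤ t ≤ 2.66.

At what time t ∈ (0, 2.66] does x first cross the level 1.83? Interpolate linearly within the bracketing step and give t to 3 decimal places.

t = 0.168

t=0.000: state=(1.930, 2.370)
step 1 (dt=0.01): k1=(-0.582, 0.417), k2=(-0.583, 0.412), k3=(-0.583, 0.412), k4=(-0.584, 0.406); state += dt/6·(k1+2k2+2k3+k4)
t=0.010: state=(1.924, 2.374)
t=0.020: state=(1.918, 2.378)
t=0.030: state=(1.912, 2.382)
continuing one RK4 step at a time; state shown every 10 steps (Δt=0.1):
t=0.100: state=(1.871, 2.406)
t=0.160: state=(1.835, 2.422)
next step: t=0.170: state=(1.829, 2.425) — x has crossed 1.83
linear interpolation between t=0.160 (1.83486) and t=0.170 (1.82885) → t≈0.168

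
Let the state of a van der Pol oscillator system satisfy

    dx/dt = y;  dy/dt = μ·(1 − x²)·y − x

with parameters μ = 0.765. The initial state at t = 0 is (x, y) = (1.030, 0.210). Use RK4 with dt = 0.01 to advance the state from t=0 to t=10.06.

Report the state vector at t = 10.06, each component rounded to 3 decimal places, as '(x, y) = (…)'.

(x, y) = (-1.640, 0.784)

t=0.000: state=(1.030, 0.210)
step 1 (dt=0.01): k1=(0.210, -1.040), k2=(0.205, -1.041), k3=(0.205, -1.041), k4=(0.200, -1.042); state += dt/6·(k1+2k2+2k3+k4)
t=0.010: state=(1.032, 0.200)
t=0.020: state=(1.034, 0.189)
t=0.030: state=(1.036, 0.179)
continuing one RK4 step at a time; state shown every 50 steps (Δt=0.5):
t=0.500: state=(1.004, -0.309)
t=1.000: state=(0.726, -0.804)
t=1.500: state=(0.190, -1.359)
t=2.000: state=(-0.624, -1.819)
t=2.500: state=(-1.441, -1.214)
t=3.000: state=(-1.740, -0.043)
t=3.500: state=(-1.584, 0.591)
t=4.000: state=(-1.184, 1.007)
t=4.500: state=(-0.554, 1.555)
t=5.000: state=(0.410, 2.283)
t=5.500: state=(1.519, 1.762)
t=6.000: state=(1.970, 0.145)
t=6.500: state=(1.837, -0.555)
t=7.000: state=(1.471, -0.899)
t=7.500: state=(0.926, -1.315)
t=8.000: state=(0.107, -2.012)
t=8.500: state=(-1.049, -2.375)
t=9.000: state=(-1.895, -0.811)
t=9.500: state=(-1.967, 0.328)
t=10.000: state=(-1.686, 0.746)
t=10.060: state=(-1.640, 0.784)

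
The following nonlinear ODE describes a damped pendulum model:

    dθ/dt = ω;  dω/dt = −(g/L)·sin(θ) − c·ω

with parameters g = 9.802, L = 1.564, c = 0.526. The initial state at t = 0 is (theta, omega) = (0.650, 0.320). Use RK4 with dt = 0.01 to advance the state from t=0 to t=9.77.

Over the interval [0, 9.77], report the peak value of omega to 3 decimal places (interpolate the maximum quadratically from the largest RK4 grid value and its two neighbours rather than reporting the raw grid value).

t=0.000: state=(0.650, 0.320)
step 1 (dt=0.01): k1=(0.320, -3.961), k2=(0.300, -3.959), k3=(0.300, -3.958), k4=(0.280, -3.955); state += dt/6·(k1+2k2+2k3+k4)
t=0.010: state=(0.653, 0.280)
t=0.020: state=(0.656, 0.241)
t=0.030: state=(0.658, 0.201)
continuing one RK4 step at a time; state shown every 50 steps (Δt=0.5):
t=0.500: state=(0.371, -1.236)
t=1.000: state=(-0.274, -1.016)
t=1.500: state=(-0.447, 0.348)
t=2.000: state=(-0.053, 0.994)
t=2.500: state=(0.312, 0.308)
t=3.000: state=(0.221, -0.584)
t=3.500: state=(-0.113, -0.575)
t=4.000: state=(-0.234, 0.122)
t=4.500: state=(-0.047, 0.512)
t=5.000: state=(0.154, 0.197)
t=5.500: state=(0.123, -0.282)
t=6.000: state=(-0.049, -0.311)
t=6.500: state=(-0.122, 0.042)
t=7.000: state=(-0.031, 0.263)
t=7.500: state=(0.076, 0.116)
t=8.000: state=(0.067, -0.137)
t=8.500: state=(-0.021, -0.166)
t=9.000: state=(-0.063, 0.012)
t=9.500: state=(-0.019, 0.134)
t=9.770: state=(0.016, 0.118)
largest grid value and its neighbours: omega(1.960)=0.99652, omega(1.970)=0.99680, omega(1.980)=0.99645
parabola through these three points peaks at t≈1.970 with omega≈0.99680

max omega = 0.997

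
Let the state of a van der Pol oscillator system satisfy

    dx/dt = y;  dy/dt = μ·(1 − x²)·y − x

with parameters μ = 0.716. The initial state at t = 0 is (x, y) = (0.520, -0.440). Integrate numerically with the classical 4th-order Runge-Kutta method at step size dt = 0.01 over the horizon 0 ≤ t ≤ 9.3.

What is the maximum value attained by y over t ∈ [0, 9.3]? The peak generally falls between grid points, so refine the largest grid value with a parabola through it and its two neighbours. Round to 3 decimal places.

t=0.000: state=(0.520, -0.440)
step 1 (dt=0.01): k1=(-0.440, -0.750), k2=(-0.444, -0.750), k3=(-0.444, -0.750), k4=(-0.448, -0.751); state += dt/6·(k1+2k2+2k3+k4)
t=0.010: state=(0.516, -0.448)
t=0.020: state=(0.511, -0.455)
t=0.030: state=(0.506, -0.463)
continuing one RK4 step at a time; state shown every 50 steps (Δt=0.5):
t=0.500: state=(0.205, -0.823)
t=1.000: state=(-0.297, -1.158)
t=1.500: state=(-0.893, -1.123)
t=2.000: state=(-1.313, -0.489)
t=2.500: state=(-1.370, 0.230)
t=3.000: state=(-1.117, 0.763)
t=3.500: state=(-0.608, 1.290)
t=4.000: state=(0.196, 1.927)
t=4.500: state=(1.212, 1.879)
t=5.000: state=(1.824, 0.505)
t=5.500: state=(1.815, -0.409)
t=6.000: state=(1.494, -0.844)
t=6.500: state=(0.972, -1.266)
t=7.000: state=(0.188, -1.913)
t=7.500: state=(-0.921, -2.347)
t=8.000: state=(-1.825, -1.015)
t=8.500: state=(-1.973, 0.239)
t=9.000: state=(-1.716, 0.727)
t=9.300: state=(-1.467, 0.932)
largest grid value and its neighbours: y(4.250)=2.09805, y(4.260)=2.09823, y(4.270)=2.09774
parabola through these three points peaks at t≈4.258 with y≈2.09825

max y = 2.098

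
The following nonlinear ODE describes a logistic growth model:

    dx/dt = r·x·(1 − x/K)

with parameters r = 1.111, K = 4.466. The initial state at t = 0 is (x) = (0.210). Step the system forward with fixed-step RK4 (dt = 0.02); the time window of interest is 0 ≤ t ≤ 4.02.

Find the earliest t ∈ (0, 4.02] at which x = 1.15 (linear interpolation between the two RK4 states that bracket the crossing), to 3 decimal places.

t=0.000: state=(0.210)
step 1 (dt=0.02): k1=(0.222), k2=(0.225), k3=(0.225), k4=(0.227); state += dt/6·(k1+2k2+2k3+k4)
t=0.020: state=(0.214)
t=0.040: state=(0.219)
t=0.060: state=(0.224)
continuing one RK4 step at a time; state shown every 10 steps (Δt=0.2):
t=0.200: state=(0.259)
t=0.400: state=(0.319)
t=0.600: state=(0.392)
t=0.800: state=(0.479)
t=1.000: state=(0.582)
t=1.200: state=(0.704)
t=1.400: state=(0.846)
t=1.600: state=(1.009)
t=1.740: state=(1.136)
next step: t=1.760: state=(1.155) — x has crossed 1.15
linear interpolation between t=1.740 (1.13568) and t=1.760 (1.15460) → t≈1.755

t = 1.755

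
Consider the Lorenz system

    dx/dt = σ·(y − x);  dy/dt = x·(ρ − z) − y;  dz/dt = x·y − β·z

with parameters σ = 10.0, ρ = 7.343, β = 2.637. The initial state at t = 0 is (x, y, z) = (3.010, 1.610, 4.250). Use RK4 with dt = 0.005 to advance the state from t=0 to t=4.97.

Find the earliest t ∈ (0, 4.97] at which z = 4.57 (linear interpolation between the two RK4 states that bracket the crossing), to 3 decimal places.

t=0.000: state=(3.010, 1.610, 4.250)
step 1 (dt=0.005): k1=(-14.000, 7.700, -6.361), k2=(-13.458, 7.620, -6.318), k3=(-13.473, 7.624, -6.317), k4=(-12.945, 7.546, -6.274); state += dt/6·(k1+2k2+2k3+k4)
t=0.005: state=(2.943, 1.648, 4.218)
t=0.010: state=(2.880, 1.685, 4.187)
t=0.015: state=(2.823, 1.722, 4.157)
continuing one RK4 step at a time; state shown every 40 steps (Δt=0.2):
t=0.200: state=(2.561, 2.951, 3.412)
t=0.400: state=(3.801, 4.575, 3.919)
t=0.470: state=(4.350, 5.128, 4.530)
next step: t=0.475: state=(4.388, 5.163, 4.583) — z has crossed 4.57
linear interpolation between t=0.470 (4.53026) and t=0.475 (4.58259) → t≈0.474

t = 0.474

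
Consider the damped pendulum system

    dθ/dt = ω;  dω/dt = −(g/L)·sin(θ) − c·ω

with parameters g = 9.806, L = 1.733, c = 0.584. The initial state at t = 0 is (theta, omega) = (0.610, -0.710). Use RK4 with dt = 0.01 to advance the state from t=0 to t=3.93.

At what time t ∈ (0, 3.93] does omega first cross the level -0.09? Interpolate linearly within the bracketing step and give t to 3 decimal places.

t = 1.109

t=0.000: state=(0.610, -0.710)
step 1 (dt=0.01): k1=(-0.710, -2.827), k2=(-0.724, -2.802), k3=(-0.724, -2.802), k4=(-0.738, -2.777); state += dt/6·(k1+2k2+2k3+k4)
t=0.010: state=(0.603, -0.738)
t=0.020: state=(0.595, -0.766)
t=0.030: state=(0.587, -0.793)
continuing one RK4 step at a time; state shown every 20 steps (Δt=0.2):
t=0.200: state=(0.419, -1.162)
t=0.400: state=(0.164, -1.340)
t=0.600: state=(-0.097, -1.223)
t=0.800: state=(-0.309, -0.864)
t=1.000: state=(-0.434, -0.372)
t=1.100: state=(-0.458, -0.113)
next step: t=1.110: state=(-0.459, -0.087) — omega has crossed -0.09
linear interpolation between t=1.100 (-0.11261) and t=1.110 (-0.08696) → t≈1.109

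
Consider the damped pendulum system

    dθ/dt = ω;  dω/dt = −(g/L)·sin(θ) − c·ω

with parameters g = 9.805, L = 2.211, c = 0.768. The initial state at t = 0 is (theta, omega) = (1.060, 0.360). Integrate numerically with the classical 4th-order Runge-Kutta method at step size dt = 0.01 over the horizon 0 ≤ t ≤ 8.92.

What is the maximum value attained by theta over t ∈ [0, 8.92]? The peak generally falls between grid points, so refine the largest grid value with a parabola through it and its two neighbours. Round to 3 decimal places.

max theta = 1.076

t=0.000: state=(1.060, 0.360)
step 1 (dt=0.01): k1=(0.360, -4.145), k2=(0.339, -4.133), k3=(0.339, -4.133), k4=(0.319, -4.121); state += dt/6·(k1+2k2+2k3+k4)
t=0.010: state=(1.063, 0.319)
t=0.020: state=(1.066, 0.278)
t=0.030: state=(1.069, 0.237)
continuing one RK4 step at a time; state shown every 50 steps (Δt=0.5):
t=0.500: state=(0.788, -1.282)
t=1.000: state=(0.011, -1.547)
t=1.500: state=(-0.526, -0.480)
t=2.000: state=(-0.468, 0.622)
t=2.500: state=(-0.049, 0.886)
t=3.000: state=(0.277, 0.333)
t=3.500: state=(0.269, -0.318)
t=4.000: state=(0.041, -0.500)
t=4.500: state=(-0.149, -0.207)
t=5.000: state=(-0.154, 0.165)
t=5.500: state=(-0.028, 0.281)
t=6.000: state=(0.081, 0.124)
t=6.500: state=(0.087, -0.086)
t=7.000: state=(0.019, -0.158)
t=7.500: state=(-0.044, -0.074)
t=8.000: state=(-0.050, 0.045)
t=8.500: state=(-0.012, 0.088)
t=8.920: state=(0.020, 0.055)
largest grid value and its neighbours: theta(0.080)=1.07575, theta(0.090)=1.07592, theta(0.100)=1.07570
parabola through these three points peaks at t≈0.089 with theta≈1.07592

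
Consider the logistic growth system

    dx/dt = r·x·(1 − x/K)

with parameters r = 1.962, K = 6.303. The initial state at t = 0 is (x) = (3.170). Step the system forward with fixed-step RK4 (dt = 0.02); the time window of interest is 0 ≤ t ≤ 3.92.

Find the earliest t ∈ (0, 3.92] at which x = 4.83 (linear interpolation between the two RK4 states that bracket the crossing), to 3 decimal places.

t=0.000: state=(3.170)
step 1 (dt=0.02): k1=(3.092), k2=(3.091), k3=(3.091), k4=(3.090); state += dt/6·(k1+2k2+2k3+k4)
t=0.020: state=(3.232)
t=0.040: state=(3.294)
t=0.060: state=(3.355)
continuing one RK4 step at a time; state shown every 10 steps (Δt=0.2):
t=0.200: state=(3.780)
t=0.400: state=(4.344)
t=0.580: state=(4.787)
next step: t=0.600: state=(4.832) — x has crossed 4.83
linear interpolation between t=0.580 (4.78685) and t=0.600 (4.83157) → t≈0.599

t = 0.599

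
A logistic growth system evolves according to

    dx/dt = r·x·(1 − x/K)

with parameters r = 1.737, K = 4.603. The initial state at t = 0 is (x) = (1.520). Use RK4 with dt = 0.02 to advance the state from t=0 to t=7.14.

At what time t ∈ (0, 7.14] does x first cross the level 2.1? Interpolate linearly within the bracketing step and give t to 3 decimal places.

t=0.000: state=(1.520)
step 1 (dt=0.02): k1=(1.768), k2=(1.779), k3=(1.779), k4=(1.789); state += dt/6·(k1+2k2+2k3+k4)
t=0.020: state=(1.556)
t=0.040: state=(1.592)
t=0.060: state=(1.628)
t=0.300: state=(2.088)
next step: t=0.320: state=(2.128) — x has crossed 2.1
linear interpolation between t=0.300 (2.08797) and t=0.320 (2.12766) → t≈0.306

t = 0.306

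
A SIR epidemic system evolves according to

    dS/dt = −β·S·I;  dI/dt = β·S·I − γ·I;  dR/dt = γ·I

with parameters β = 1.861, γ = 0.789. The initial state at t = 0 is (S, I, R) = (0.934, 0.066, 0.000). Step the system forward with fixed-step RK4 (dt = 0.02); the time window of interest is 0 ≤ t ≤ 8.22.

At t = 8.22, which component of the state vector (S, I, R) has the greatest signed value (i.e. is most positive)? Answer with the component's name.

t=0.000: state=(0.934, 0.066, 0.000)
step 1 (dt=0.02): k1=(-0.115, 0.063, 0.052), k2=(-0.116, 0.063, 0.053), k3=(-0.116, 0.063, 0.053), k4=(-0.117, 0.064, 0.053); state += dt/6·(k1+2k2+2k3+k4)
t=0.020: state=(0.932, 0.067, 0.001)
t=0.040: state=(0.929, 0.069, 0.002)
t=0.060: state=(0.927, 0.070, 0.003)
continuing one RK4 step at a time; state shown every 25 steps (Δt=0.5):
t=0.500: state=(0.864, 0.103, 0.033)
t=1.000: state=(0.769, 0.149, 0.082)
t=1.500: state=(0.655, 0.194, 0.150)
t=2.000: state=(0.538, 0.228, 0.234)
t=2.500: state=(0.431, 0.241, 0.327)
t=3.000: state=(0.346, 0.233, 0.422)
t=3.500: state=(0.281, 0.210, 0.509)
t=4.000: state=(0.234, 0.179, 0.586)
t=4.500: state=(0.201, 0.148, 0.651)
t=5.000: state=(0.178, 0.119, 0.703)
t=5.500: state=(0.161, 0.094, 0.745)
t=6.000: state=(0.149, 0.073, 0.778)
t=6.500: state=(0.140, 0.056, 0.803)
t=7.000: state=(0.134, 0.043, 0.823)
t=7.500: state=(0.130, 0.033, 0.838)
t=8.000: state=(0.126, 0.025, 0.849)
t=8.220: state=(0.125, 0.022, 0.853)
compare at T: S=0.125, I=0.022, R=0.853

largest component: R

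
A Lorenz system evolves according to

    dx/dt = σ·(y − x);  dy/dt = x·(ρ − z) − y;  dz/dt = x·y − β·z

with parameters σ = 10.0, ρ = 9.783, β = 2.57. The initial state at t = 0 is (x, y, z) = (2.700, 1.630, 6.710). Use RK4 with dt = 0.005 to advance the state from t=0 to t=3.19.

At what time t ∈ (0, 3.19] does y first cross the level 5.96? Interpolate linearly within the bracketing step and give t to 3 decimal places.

t = 0.429

t=0.000: state=(2.700, 1.630, 6.710)
step 1 (dt=0.005): k1=(-10.700, 6.667, -12.844), k2=(-10.266, 6.654, -12.760), k3=(-10.277, 6.657, -12.759), k4=(-9.853, 6.645, -12.675); state += dt/6·(k1+2k2+2k3+k4)
t=0.005: state=(2.649, 1.663, 6.646)
t=0.010: state=(2.601, 1.696, 6.583)
t=0.015: state=(2.558, 1.730, 6.521)
continuing one RK4 step at a time; state shown every 40 steps (Δt=0.2):
t=0.200: state=(2.582, 3.126, 4.908)
t=0.400: state=(4.375, 5.565, 5.349)
t=0.425: state=(4.678, 5.907, 5.646)
next step: t=0.430: state=(4.739, 5.974, 5.712) — y has crossed 5.96
linear interpolation between t=0.425 (5.90710) and t=0.430 (5.97402) → t≈0.429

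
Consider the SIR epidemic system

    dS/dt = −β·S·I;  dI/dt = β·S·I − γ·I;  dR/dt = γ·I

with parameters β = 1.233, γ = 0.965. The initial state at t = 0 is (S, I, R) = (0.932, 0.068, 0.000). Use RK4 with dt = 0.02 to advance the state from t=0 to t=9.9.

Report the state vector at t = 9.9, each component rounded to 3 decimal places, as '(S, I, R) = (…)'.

t=0.000: state=(0.932, 0.068, 0.000)
step 1 (dt=0.02): k1=(-0.078, 0.013, 0.066), k2=(-0.078, 0.012, 0.066), k3=(-0.078, 0.012, 0.066), k4=(-0.078, 0.012, 0.066); state += dt/6·(k1+2k2+2k3+k4)
t=0.020: state=(0.930, 0.068, 0.001)
t=0.040: state=(0.929, 0.068, 0.003)
t=0.060: state=(0.927, 0.069, 0.004)
continuing one RK4 step at a time; state shown every 25 steps (Δt=0.5):
t=0.500: state=(0.892, 0.074, 0.034)
t=1.000: state=(0.851, 0.078, 0.071)
t=1.500: state=(0.811, 0.080, 0.109)
t=2.000: state=(0.772, 0.081, 0.148)
t=2.500: state=(0.734, 0.079, 0.186)
t=3.000: state=(0.700, 0.076, 0.224)
t=3.500: state=(0.669, 0.072, 0.260)
t=4.000: state=(0.641, 0.066, 0.293)
t=4.500: state=(0.617, 0.060, 0.323)
t=5.000: state=(0.595, 0.054, 0.351)
t=5.500: state=(0.577, 0.048, 0.375)
t=6.000: state=(0.561, 0.042, 0.397)
t=6.500: state=(0.548, 0.036, 0.416)
t=7.000: state=(0.537, 0.031, 0.432)
t=7.500: state=(0.527, 0.027, 0.446)
t=8.000: state=(0.519, 0.023, 0.458)
t=8.500: state=(0.512, 0.019, 0.468)
t=9.000: state=(0.507, 0.016, 0.477)
t=9.500: state=(0.502, 0.014, 0.484)
t=9.900: state=(0.499, 0.012, 0.489)

(S, I, R) = (0.499, 0.012, 0.489)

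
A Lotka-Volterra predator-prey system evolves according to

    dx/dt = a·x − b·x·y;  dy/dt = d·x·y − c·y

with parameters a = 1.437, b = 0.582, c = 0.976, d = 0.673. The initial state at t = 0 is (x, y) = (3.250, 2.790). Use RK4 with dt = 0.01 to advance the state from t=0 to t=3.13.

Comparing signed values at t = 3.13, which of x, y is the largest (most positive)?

t=0.000: state=(3.250, 2.790)
step 1 (dt=0.01): k1=(-0.607, 3.379), k2=(-0.638, 3.394), k3=(-0.639, 3.394), k4=(-0.670, 3.408); state += dt/6·(k1+2k2+2k3+k4)
t=0.010: state=(3.244, 2.824)
t=0.020: state=(3.237, 2.858)
t=0.030: state=(3.229, 2.893)
continuing one RK4 step at a time; state shown every 20 steps (Δt=0.2):
t=0.200: state=(3.005, 3.506)
t=0.400: state=(2.555, 4.200)
t=0.600: state=(2.023, 4.703)
t=0.800: state=(1.537, 4.911)
t=1.000: state=(1.158, 4.838)
t=1.200: state=(0.892, 4.563)
t=1.400: state=(0.714, 4.179)
t=1.600: state=(0.600, 3.754)
t=1.800: state=(0.530, 3.331)
t=2.000: state=(0.490, 2.934)
t=2.200: state=(0.475, 2.575)
t=2.400: state=(0.478, 2.258)
t=2.600: state=(0.498, 1.984)
t=2.800: state=(0.534, 1.749)
t=3.000: state=(0.588, 1.551)
t=3.130: state=(0.633, 1.441)
compare at T: x=0.633, y=1.441

largest component: y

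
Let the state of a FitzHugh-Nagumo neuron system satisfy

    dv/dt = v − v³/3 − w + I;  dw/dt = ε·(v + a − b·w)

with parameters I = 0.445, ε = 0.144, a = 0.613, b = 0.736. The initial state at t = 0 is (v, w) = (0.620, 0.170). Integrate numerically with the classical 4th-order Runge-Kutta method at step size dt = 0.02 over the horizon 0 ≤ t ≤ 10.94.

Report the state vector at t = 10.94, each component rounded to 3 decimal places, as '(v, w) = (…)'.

(v, w) = (-1.914, 0.789)

t=0.000: state=(0.620, 0.170)
step 1 (dt=0.02): k1=(0.816, 0.160), k2=(0.819, 0.161), k3=(0.819, 0.161), k4=(0.822, 0.162); state += dt/6·(k1+2k2+2k3+k4)
t=0.020: state=(0.636, 0.173)
t=0.040: state=(0.653, 0.176)
t=0.060: state=(0.670, 0.180)
continuing one RK4 step at a time; state shown every 25 steps (Δt=0.5):
t=0.500: state=(1.049, 0.263)
t=1.000: state=(1.407, 0.379)
t=1.500: state=(1.586, 0.509)
t=2.000: state=(1.627, 0.639)
t=2.500: state=(1.602, 0.762)
t=3.000: state=(1.549, 0.876)
t=3.500: state=(1.483, 0.981)
t=4.000: state=(1.410, 1.074)
t=4.500: state=(1.330, 1.158)
t=5.000: state=(1.242, 1.231)
t=5.500: state=(1.146, 1.295)
t=6.000: state=(1.036, 1.347)
t=6.500: state=(0.906, 1.389)
t=7.000: state=(0.745, 1.418)
t=7.500: state=(0.529, 1.433)
t=8.000: state=(0.216, 1.429)
t=8.500: state=(-0.274, 1.397)
t=9.000: state=(-0.990, 1.325)
t=9.500: state=(-1.644, 1.205)
t=10.000: state=(-1.906, 1.059)
t=10.500: state=(-1.939, 0.912)
t=10.940: state=(-1.914, 0.789)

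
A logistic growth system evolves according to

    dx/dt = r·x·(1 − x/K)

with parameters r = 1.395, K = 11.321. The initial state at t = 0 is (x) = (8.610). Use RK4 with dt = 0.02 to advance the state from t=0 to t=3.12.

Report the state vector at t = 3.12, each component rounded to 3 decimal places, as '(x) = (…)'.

t=0.000: state=(8.610)
step 1 (dt=0.02): k1=(2.876), k2=(2.855), k3=(2.855), k4=(2.834); state += dt/6·(k1+2k2+2k3+k4)
t=0.020: state=(8.667)
t=0.040: state=(8.723)
t=0.060: state=(8.779)
continuing one RK4 step at a time; state shown every 10 steps (Δt=0.2):
t=0.200: state=(9.143)
t=0.400: state=(9.592)
t=0.600: state=(9.963)
t=0.800: state=(10.262)
t=1.000: state=(10.502)
t=1.200: state=(10.690)
t=1.400: state=(10.837)
t=1.600: state=(10.951)
t=1.800: state=(11.039)
t=2.000: state=(11.106)
t=2.200: state=(11.158)
t=2.400: state=(11.197)
t=2.600: state=(11.227)
t=2.800: state=(11.250)
t=3.000: state=(11.267)
t=3.120: state=(11.275)

(x) = (11.275)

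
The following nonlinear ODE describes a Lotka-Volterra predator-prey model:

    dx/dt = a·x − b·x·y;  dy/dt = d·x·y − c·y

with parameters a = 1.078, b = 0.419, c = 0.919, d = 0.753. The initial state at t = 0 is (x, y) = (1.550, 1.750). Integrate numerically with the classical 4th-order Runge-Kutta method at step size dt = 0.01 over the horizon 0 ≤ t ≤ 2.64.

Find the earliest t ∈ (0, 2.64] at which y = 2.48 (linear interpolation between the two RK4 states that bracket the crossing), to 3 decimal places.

t=0.000: state=(1.550, 1.750)
step 1 (dt=0.01): k1=(0.534, 0.434), k2=(0.534, 0.438), k3=(0.534, 0.438), k4=(0.533, 0.442); state += dt/6·(k1+2k2+2k3+k4)
t=0.010: state=(1.555, 1.754)
t=0.020: state=(1.561, 1.759)
t=0.030: state=(1.566, 1.763)
continuing one RK4 step at a time; state shown every 10 steps (Δt=0.1):
t=0.100: state=(1.603, 1.798)
t=0.200: state=(1.654, 1.854)
t=0.300: state=(1.702, 1.919)
t=0.400: state=(1.747, 1.993)
t=0.500: state=(1.787, 2.077)
t=0.600: state=(1.821, 2.170)
t=0.700: state=(1.848, 2.273)
t=0.800: state=(1.867, 2.385)
t=0.880: state=(1.876, 2.480)
next step: t=0.890: state=(1.876, 2.492) — y has crossed 2.48
linear interpolation between t=0.880 (2.47996) and t=0.890 (2.49224) → t≈0.880

t = 0.880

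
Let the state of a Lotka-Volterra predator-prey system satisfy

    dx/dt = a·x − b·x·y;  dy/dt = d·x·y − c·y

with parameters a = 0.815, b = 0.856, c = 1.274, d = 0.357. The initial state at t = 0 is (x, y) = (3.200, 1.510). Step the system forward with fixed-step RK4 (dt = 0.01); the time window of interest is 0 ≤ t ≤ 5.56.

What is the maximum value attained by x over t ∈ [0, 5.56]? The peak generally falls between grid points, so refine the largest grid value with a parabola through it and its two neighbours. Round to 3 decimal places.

t=0.000: state=(3.200, 1.510)
step 1 (dt=0.01): k1=(-1.528, -0.199), k2=(-1.522, -0.203), k3=(-1.522, -0.203), k4=(-1.515, -0.207); state += dt/6·(k1+2k2+2k3+k4)
t=0.010: state=(3.185, 1.508)
t=0.020: state=(3.170, 1.506)
t=0.030: state=(3.155, 1.504)
continuing one RK4 step at a time; state shown every 20 steps (Δt=0.2):
t=0.200: state=(2.921, 1.456)
t=0.400: state=(2.697, 1.378)
t=0.600: state=(2.526, 1.287)
t=0.800: state=(2.405, 1.189)
t=1.000: state=(2.329, 1.091)
t=1.200: state=(2.293, 0.997)
t=1.400: state=(2.293, 0.910)
t=1.600: state=(2.325, 0.832)
t=1.800: state=(2.388, 0.763)
t=2.000: state=(2.479, 0.703)
t=2.200: state=(2.599, 0.653)
t=2.400: state=(2.745, 0.613)
t=2.600: state=(2.918, 0.581)
t=2.800: state=(3.115, 0.559)
t=3.000: state=(3.337, 0.545)
t=3.200: state=(3.579, 0.541)
t=3.400: state=(3.839, 0.546)
t=3.600: state=(4.111, 0.562)
t=3.800: state=(4.385, 0.590)
t=4.000: state=(4.650, 0.632)
t=4.200: state=(4.889, 0.688)
t=4.400: state=(5.085, 0.762)
t=4.600: state=(5.213, 0.853)
t=4.800: state=(5.255, 0.961)
t=5.000: state=(5.193, 1.083)
t=5.200: state=(5.023, 1.209)
t=5.400: state=(4.757, 1.330)
t=5.560: state=(4.491, 1.412)
largest grid value and its neighbours: x(4.770)=5.25471, x(4.780)=5.25494, x(4.790)=5.25490
parabola through these three points peaks at t≈4.784 with x≈5.25495

max x = 5.255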